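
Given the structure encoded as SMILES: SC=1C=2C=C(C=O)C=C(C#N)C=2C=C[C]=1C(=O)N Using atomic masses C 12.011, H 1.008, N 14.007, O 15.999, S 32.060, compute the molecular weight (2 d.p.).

256.28 g/mol

First, the molecular formula is C13H8N2O2S (counting implicit H from valence).
  C: 13 × 12.011 = 156.143
  H: 8 × 1.008 = 8.064
  N: 2 × 14.007 = 28.014
  O: 2 × 15.999 = 31.998
  S: 1 × 32.060 = 32.060
Sum: 13×12.011 + 8×1.008 + 2×14.007 + 2×15.999 + 1×32.060 = 256.279 → 256.28 g/mol.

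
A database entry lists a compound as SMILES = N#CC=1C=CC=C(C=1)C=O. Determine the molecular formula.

C8H5NO

Walk through each heavy atom and fill implicit hydrogens from standard valence (C 4, N 3, O 2, S 2, halogen 1):
  atom 1: N, bond orders sum to 3 (valence 3) → 0 H
  atom 2: C, bond orders sum to 4 (valence 4) → 0 H
  atom 3: C, bond orders sum to 4 (valence 4) → 0 H
  atom 4: C, bond orders sum to 3 (valence 4) → 1 H
  atom 5: C, bond orders sum to 3 (valence 4) → 1 H
  atom 6: C, bond orders sum to 3 (valence 4) → 1 H
  atom 7: C, bond orders sum to 4 (valence 4) → 0 H
  atom 8: C, bond orders sum to 3 (valence 4) → 1 H
  atom 9: C, bond orders sum to 3 (valence 4) → 1 H
  atom 10: O, bond orders sum to 2 (valence 2) → 0 H
Totals → C:8, H:5, N:1, O:1.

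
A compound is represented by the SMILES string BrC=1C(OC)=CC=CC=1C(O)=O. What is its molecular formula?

Walk through each heavy atom and fill implicit hydrogens from standard valence (C 4, N 3, O 2, S 2, halogen 1):
  atom 1: Br (halogen, monovalent) → 0 H
  atom 2: C, bond orders sum to 4 (valence 4) → 0 H
  atom 3: C, bond orders sum to 4 (valence 4) → 0 H
  atom 4: O, bond orders sum to 2 (valence 2) → 0 H
  atom 5: C, bond orders sum to 1 (valence 4) → 3 H
  atom 6: C, bond orders sum to 3 (valence 4) → 1 H
  atom 7: C, bond orders sum to 3 (valence 4) → 1 H
  atom 8: C, bond orders sum to 3 (valence 4) → 1 H
  atom 9: C, bond orders sum to 4 (valence 4) → 0 H
  atom 10: C, bond orders sum to 4 (valence 4) → 0 H
  atom 11: O, bond orders sum to 1 (valence 2) → 1 H
  atom 12: O, bond orders sum to 2 (valence 2) → 0 H
Totals → C:8, H:7, Br:1, O:3.
In Hill order: C8H7BrO3.

C8H7BrO3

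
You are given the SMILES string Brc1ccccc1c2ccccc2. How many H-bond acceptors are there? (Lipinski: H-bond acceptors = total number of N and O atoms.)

0

N atoms: 0; O atoms: 0.
Lipinski HBA = 0 + 0 = 0.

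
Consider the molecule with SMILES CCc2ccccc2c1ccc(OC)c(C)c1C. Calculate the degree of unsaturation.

8

Molecular formula: C17H20O.
DoU = (2C + 2 + N − H − X) / 2, where X is the halogen count and O/S are ignored.
    = (2·17 + 2 + 0 − 20 − 0) / 2 = 16 / 2 = 8.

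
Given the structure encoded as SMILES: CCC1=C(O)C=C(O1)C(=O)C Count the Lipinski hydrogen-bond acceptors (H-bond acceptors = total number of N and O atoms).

N atoms: 0; O atoms: 3.
Lipinski HBA = 0 + 3 = 3.

3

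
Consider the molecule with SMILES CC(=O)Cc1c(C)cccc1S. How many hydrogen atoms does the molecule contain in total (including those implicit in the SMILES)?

12

Walk through each heavy atom and fill implicit hydrogens from standard valence (C 4, N 3, O 2, S 2, halogen 1); for lowercase aromatic atoms, an aromatic c carries 1 H when it has two neighbours and 0 H with three, and aromatic n carries 0 H:
  atom 1: C, bond orders sum to 1 (valence 4) → 3 H
  atom 2: C, bond orders sum to 4 (valence 4) → 0 H
  atom 3: O, bond orders sum to 2 (valence 2) → 0 H
  atom 4: C, bond orders sum to 2 (valence 4) → 2 H
  atom 5: aromatic c, 3 neighbours → 0 H
  atom 6: aromatic c, 3 neighbours → 0 H
  atom 7: C, bond orders sum to 1 (valence 4) → 3 H
  atom 8: aromatic c, 2 neighbours → 1 H
  atom 9: aromatic c, 2 neighbours → 1 H
  atom 10: aromatic c, 2 neighbours → 1 H
  atom 11: aromatic c, 3 neighbours → 0 H
  atom 12: S, bond orders sum to 1 (valence 2) → 1 H
Total hydrogens: 12.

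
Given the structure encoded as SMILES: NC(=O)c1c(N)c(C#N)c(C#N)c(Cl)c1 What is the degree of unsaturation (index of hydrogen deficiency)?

9

Molecular formula: C9H5ClN4O.
DoU = (2C + 2 + N − H − X) / 2, where X is the halogen count and O/S are ignored.
    = (2·9 + 2 + 4 − 5 − 1) / 2 = 18 / 2 = 9.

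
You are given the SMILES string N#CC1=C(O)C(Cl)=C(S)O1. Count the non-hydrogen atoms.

Every atom symbol written in the SMILES (organic subset) is one heavy atom; implicit H are not written.
Heavy atoms by element → C:5, Cl:1, N:1, O:2, S:1.
Total: 10.

10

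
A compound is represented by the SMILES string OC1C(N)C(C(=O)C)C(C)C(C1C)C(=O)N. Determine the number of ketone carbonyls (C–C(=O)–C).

1

The ketone motif appears at heavy-atom position 6 in the SMILES.
Other groups present: 1 amide, 1 hydroxyl, 1 primary amine.
Ketone count: 1.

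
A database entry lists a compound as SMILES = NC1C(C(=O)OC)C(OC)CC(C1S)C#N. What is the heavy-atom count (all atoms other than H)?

Every atom symbol written in the SMILES (organic subset) is one heavy atom; implicit H are not written.
Heavy atoms by element → C:10, N:2, O:3, S:1.
Total: 16.

16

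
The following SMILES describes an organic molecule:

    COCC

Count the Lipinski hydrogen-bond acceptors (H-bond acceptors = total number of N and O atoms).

1

N atoms: 0; O atoms: 1.
Lipinski HBA = 0 + 1 = 1.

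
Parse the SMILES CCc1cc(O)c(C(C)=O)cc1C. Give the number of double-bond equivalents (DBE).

Molecular formula: C11H14O2.
DoU = (2C + 2 + N − H − X) / 2, where X is the halogen count and O/S are ignored.
    = (2·11 + 2 + 0 − 14 − 0) / 2 = 10 / 2 = 5.

5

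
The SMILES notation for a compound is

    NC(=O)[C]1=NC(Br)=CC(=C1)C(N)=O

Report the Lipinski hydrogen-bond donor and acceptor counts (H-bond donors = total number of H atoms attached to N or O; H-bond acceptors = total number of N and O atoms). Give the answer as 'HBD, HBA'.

Donors: find every N or O and count the H atoms it carries.
  atom 1 (N): bond orders sum to 1 → 2 H
  atom 3 (O): bond orders sum to 2 → 0 H
  atom 5 (N): bond orders sum to 3 → 0 H
  atom 12 (N): bond orders sum to 1 → 2 H
  atom 13 (O): bond orders sum to 2 → 0 H
Lipinski HBD = 4.
Acceptors: N atoms = 3, O atoms = 2 → HBA = 5.

4, 5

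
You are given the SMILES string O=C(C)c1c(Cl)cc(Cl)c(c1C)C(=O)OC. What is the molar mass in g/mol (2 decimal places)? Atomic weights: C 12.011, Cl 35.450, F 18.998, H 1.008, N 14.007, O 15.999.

261.10 g/mol

First, the molecular formula is C11H10Cl2O3 (counting implicit H from valence).
  C: 11 × 12.011 = 132.121
  Cl: 2 × 35.450 = 70.900
  H: 10 × 1.008 = 10.080
  O: 3 × 15.999 = 47.997
Sum: 11×12.011 + 2×35.450 + 10×1.008 + 3×15.999 = 261.098 → 261.10 g/mol.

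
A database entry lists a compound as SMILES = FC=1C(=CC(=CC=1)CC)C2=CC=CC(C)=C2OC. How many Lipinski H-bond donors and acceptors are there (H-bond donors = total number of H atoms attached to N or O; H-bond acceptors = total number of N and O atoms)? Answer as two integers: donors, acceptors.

0, 1

Donors: find every N or O and count the H atoms it carries.
  atom 17 (O): bond orders sum to 2 → 0 H
Lipinski HBD = 0.
Acceptors: N atoms = 0, O atoms = 1 → HBA = 1.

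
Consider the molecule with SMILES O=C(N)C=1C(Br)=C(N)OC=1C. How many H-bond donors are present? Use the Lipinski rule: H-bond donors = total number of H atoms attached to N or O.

Donors: find every N or O and count the H atoms it carries.
  atom 1 (O): bond orders sum to 2 → 0 H
  atom 3 (N): bond orders sum to 1 → 2 H
  atom 8 (N): bond orders sum to 1 → 2 H
  atom 9 (O): bond orders sum to 2 → 0 H
Lipinski HBD = 4.

4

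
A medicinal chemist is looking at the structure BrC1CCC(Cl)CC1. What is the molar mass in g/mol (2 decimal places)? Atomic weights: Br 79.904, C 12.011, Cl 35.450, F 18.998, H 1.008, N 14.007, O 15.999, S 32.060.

First, the molecular formula is C6H10BrCl (counting implicit H from valence).
  Br: 1 × 79.904 = 79.904
  C: 6 × 12.011 = 72.066
  Cl: 1 × 35.450 = 35.450
  H: 10 × 1.008 = 10.080
Sum: 1×79.904 + 6×12.011 + 1×35.450 + 10×1.008 = 197.500 → 197.50 g/mol.

197.50 g/mol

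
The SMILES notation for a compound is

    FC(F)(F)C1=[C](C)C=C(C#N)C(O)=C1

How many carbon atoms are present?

9

Count every carbon token in the SMILES (each C, including those in ring-closure positions and inside branches).
Carbon count: 9.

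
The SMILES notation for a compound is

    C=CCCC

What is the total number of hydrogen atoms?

Walk through each heavy atom and fill implicit hydrogens from standard valence (C 4, N 3, O 2, S 2, halogen 1):
  atom 1: C, bond orders sum to 2 (valence 4) → 2 H
  atom 2: C, bond orders sum to 3 (valence 4) → 1 H
  atom 3: C, bond orders sum to 2 (valence 4) → 2 H
  atom 4: C, bond orders sum to 2 (valence 4) → 2 H
  atom 5: C, bond orders sum to 1 (valence 4) → 3 H
Total hydrogens: 10.

10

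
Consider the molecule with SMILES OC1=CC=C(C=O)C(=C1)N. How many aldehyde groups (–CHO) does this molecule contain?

1

The aldehyde motif appears at heavy-atom position 6 in the SMILES.
Other groups present: 1 hydroxyl, 1 primary amine.
Aldehyde count: 1.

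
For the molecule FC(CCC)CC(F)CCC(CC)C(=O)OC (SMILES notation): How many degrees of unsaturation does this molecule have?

1

Degree of unsaturation = (number of rings) + (number of π bonds).
Ring closures in the SMILES: 0.
π bonds: 1 double bond (each 1 DoU) → 1 DoU from unsaturation.
Total DoU = 0 + 1 = 1.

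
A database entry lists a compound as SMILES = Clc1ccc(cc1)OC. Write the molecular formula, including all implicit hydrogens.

Walk through each heavy atom and fill implicit hydrogens from standard valence (C 4, N 3, O 2, S 2, halogen 1); for lowercase aromatic atoms, an aromatic c carries 1 H when it has two neighbours and 0 H with three, and aromatic n carries 0 H:
  atom 1: Cl (halogen, monovalent) → 0 H
  atom 2: aromatic c, 3 neighbours → 0 H
  atom 3: aromatic c, 2 neighbours → 1 H
  atom 4: aromatic c, 2 neighbours → 1 H
  atom 5: aromatic c, 3 neighbours → 0 H
  atom 6: aromatic c, 2 neighbours → 1 H
  atom 7: aromatic c, 2 neighbours → 1 H
  atom 8: O, bond orders sum to 2 (valence 2) → 0 H
  atom 9: C, bond orders sum to 1 (valence 4) → 3 H
Totals → C:7, H:7, Cl:1, O:1.

C7H7ClO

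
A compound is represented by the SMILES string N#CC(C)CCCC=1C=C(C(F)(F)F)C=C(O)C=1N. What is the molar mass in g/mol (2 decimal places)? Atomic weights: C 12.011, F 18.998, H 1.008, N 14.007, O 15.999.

272.27 g/mol

First, the molecular formula is C13H15F3N2O (counting implicit H from valence).
  C: 13 × 12.011 = 156.143
  F: 3 × 18.998 = 56.994
  H: 15 × 1.008 = 15.120
  N: 2 × 14.007 = 28.014
  O: 1 × 15.999 = 15.999
Sum: 13×12.011 + 3×18.998 + 15×1.008 + 2×14.007 + 1×15.999 = 272.270 → 272.27 g/mol.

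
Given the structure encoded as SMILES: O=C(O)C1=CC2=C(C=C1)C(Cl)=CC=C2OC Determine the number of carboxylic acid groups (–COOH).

The carboxylic acid motif appears at heavy-atom position 2 in the SMILES.
Other groups present: 1 ether.
Carboxylic acid count: 1.

1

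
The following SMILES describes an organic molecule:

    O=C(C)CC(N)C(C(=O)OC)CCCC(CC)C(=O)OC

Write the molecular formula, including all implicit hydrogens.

C15H27NO5

Walk through each heavy atom and fill implicit hydrogens from standard valence (C 4, N 3, O 2, S 2, halogen 1):
  atom 1: O, bond orders sum to 2 (valence 2) → 0 H
  atom 2: C, bond orders sum to 4 (valence 4) → 0 H
  atom 3: C, bond orders sum to 1 (valence 4) → 3 H
  atom 4: C, bond orders sum to 2 (valence 4) → 2 H
  atom 5: C, bond orders sum to 3 (valence 4) → 1 H
  atom 6: N, bond orders sum to 1 (valence 3) → 2 H
  atom 7: C, bond orders sum to 3 (valence 4) → 1 H
  atom 8: C, bond orders sum to 4 (valence 4) → 0 H
  atom 9: O, bond orders sum to 2 (valence 2) → 0 H
  atom 10: O, bond orders sum to 2 (valence 2) → 0 H
  atom 11: C, bond orders sum to 1 (valence 4) → 3 H
  atom 12: C, bond orders sum to 2 (valence 4) → 2 H
  atom 13: C, bond orders sum to 2 (valence 4) → 2 H
  atom 14: C, bond orders sum to 2 (valence 4) → 2 H
  atom 15: C, bond orders sum to 3 (valence 4) → 1 H
  atom 16: C, bond orders sum to 2 (valence 4) → 2 H
  atom 17: C, bond orders sum to 1 (valence 4) → 3 H
  atom 18: C, bond orders sum to 4 (valence 4) → 0 H
  atom 19: O, bond orders sum to 2 (valence 2) → 0 H
  atom 20: O, bond orders sum to 2 (valence 2) → 0 H
  atom 21: C, bond orders sum to 1 (valence 4) → 3 H
Totals → C:15, H:27, N:1, O:5.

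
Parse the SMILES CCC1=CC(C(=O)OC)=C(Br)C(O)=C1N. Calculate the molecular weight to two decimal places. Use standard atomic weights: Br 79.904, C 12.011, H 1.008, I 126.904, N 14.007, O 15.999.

274.11 g/mol

First, the molecular formula is C10H12BrNO3 (counting implicit H from valence).
  Br: 1 × 79.904 = 79.904
  C: 10 × 12.011 = 120.110
  H: 12 × 1.008 = 12.096
  N: 1 × 14.007 = 14.007
  O: 3 × 15.999 = 47.997
Sum: 1×79.904 + 10×12.011 + 12×1.008 + 1×14.007 + 3×15.999 = 274.114 → 274.11 g/mol.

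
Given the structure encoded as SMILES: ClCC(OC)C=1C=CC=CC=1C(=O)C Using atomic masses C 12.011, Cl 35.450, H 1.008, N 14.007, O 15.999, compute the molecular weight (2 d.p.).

First, the molecular formula is C11H13ClO2 (counting implicit H from valence).
  C: 11 × 12.011 = 132.121
  Cl: 1 × 35.450 = 35.450
  H: 13 × 1.008 = 13.104
  O: 2 × 15.999 = 31.998
Sum: 11×12.011 + 1×35.450 + 13×1.008 + 2×15.999 = 212.673 → 212.67 g/mol.

212.67 g/mol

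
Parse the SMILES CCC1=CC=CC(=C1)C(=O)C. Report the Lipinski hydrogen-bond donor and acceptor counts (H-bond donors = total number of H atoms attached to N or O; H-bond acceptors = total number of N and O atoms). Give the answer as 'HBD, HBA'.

0, 1

Donors: find every N or O and count the H atoms it carries.
  atom 10 (O): bond orders sum to 2 → 0 H
Lipinski HBD = 0.
Acceptors: N atoms = 0, O atoms = 1 → HBA = 1.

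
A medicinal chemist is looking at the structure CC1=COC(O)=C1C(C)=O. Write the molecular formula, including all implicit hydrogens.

Walk through each heavy atom and fill implicit hydrogens from standard valence (C 4, N 3, O 2, S 2, halogen 1):
  atom 1: C, bond orders sum to 1 (valence 4) → 3 H
  atom 2: C, bond orders sum to 4 (valence 4) → 0 H
  atom 3: C, bond orders sum to 3 (valence 4) → 1 H
  atom 4: O, bond orders sum to 2 (valence 2) → 0 H
  atom 5: C, bond orders sum to 4 (valence 4) → 0 H
  atom 6: O, bond orders sum to 1 (valence 2) → 1 H
  atom 7: C, bond orders sum to 4 (valence 4) → 0 H
  atom 8: C, bond orders sum to 4 (valence 4) → 0 H
  atom 9: C, bond orders sum to 1 (valence 4) → 3 H
  atom 10: O, bond orders sum to 2 (valence 2) → 0 H
Totals → C:7, H:8, O:3.
In Hill order: C7H8O3.

C7H8O3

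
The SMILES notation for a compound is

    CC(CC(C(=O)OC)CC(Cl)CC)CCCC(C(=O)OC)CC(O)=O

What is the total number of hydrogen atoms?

31

Walk through each heavy atom and fill implicit hydrogens from standard valence (C 4, N 3, O 2, S 2, halogen 1):
  atom 1: C, bond orders sum to 1 (valence 4) → 3 H
  atom 2: C, bond orders sum to 3 (valence 4) → 1 H
  atom 3: C, bond orders sum to 2 (valence 4) → 2 H
  atom 4: C, bond orders sum to 3 (valence 4) → 1 H
  atom 5: C, bond orders sum to 4 (valence 4) → 0 H
  atom 6: O, bond orders sum to 2 (valence 2) → 0 H
  atom 7: O, bond orders sum to 2 (valence 2) → 0 H
  atom 8: C, bond orders sum to 1 (valence 4) → 3 H
  atom 9: C, bond orders sum to 2 (valence 4) → 2 H
  atom 10: C, bond orders sum to 3 (valence 4) → 1 H
  atom 11: Cl (halogen, monovalent) → 0 H
  atom 12: C, bond orders sum to 2 (valence 4) → 2 H
  atom 13: C, bond orders sum to 1 (valence 4) → 3 H
  atom 14: C, bond orders sum to 2 (valence 4) → 2 H
  atom 15: C, bond orders sum to 2 (valence 4) → 2 H
  atom 16: C, bond orders sum to 2 (valence 4) → 2 H
  atom 17: C, bond orders sum to 3 (valence 4) → 1 H
  atom 18: C, bond orders sum to 4 (valence 4) → 0 H
  atom 19: O, bond orders sum to 2 (valence 2) → 0 H
  atom 20: O, bond orders sum to 2 (valence 2) → 0 H
  atom 21: C, bond orders sum to 1 (valence 4) → 3 H
  atom 22: C, bond orders sum to 2 (valence 4) → 2 H
  atom 23: C, bond orders sum to 4 (valence 4) → 0 H
  atom 24: O, bond orders sum to 1 (valence 2) → 1 H
  atom 25: O, bond orders sum to 2 (valence 2) → 0 H
Total hydrogens: 31.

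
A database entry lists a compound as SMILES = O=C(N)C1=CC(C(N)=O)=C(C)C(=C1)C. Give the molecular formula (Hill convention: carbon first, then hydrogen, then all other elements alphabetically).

C10H12N2O2

Walk through each heavy atom and fill implicit hydrogens from standard valence (C 4, N 3, O 2, S 2, halogen 1):
  atom 1: O, bond orders sum to 2 (valence 2) → 0 H
  atom 2: C, bond orders sum to 4 (valence 4) → 0 H
  atom 3: N, bond orders sum to 1 (valence 3) → 2 H
  atom 4: C, bond orders sum to 4 (valence 4) → 0 H
  atom 5: C, bond orders sum to 3 (valence 4) → 1 H
  atom 6: C, bond orders sum to 4 (valence 4) → 0 H
  atom 7: C, bond orders sum to 4 (valence 4) → 0 H
  atom 8: N, bond orders sum to 1 (valence 3) → 2 H
  atom 9: O, bond orders sum to 2 (valence 2) → 0 H
  atom 10: C, bond orders sum to 4 (valence 4) → 0 H
  atom 11: C, bond orders sum to 1 (valence 4) → 3 H
  atom 12: C, bond orders sum to 4 (valence 4) → 0 H
  atom 13: C, bond orders sum to 3 (valence 4) → 1 H
  atom 14: C, bond orders sum to 1 (valence 4) → 3 H
Totals → C:10, H:12, N:2, O:2.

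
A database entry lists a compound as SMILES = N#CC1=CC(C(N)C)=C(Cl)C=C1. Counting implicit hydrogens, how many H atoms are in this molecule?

9

Walk through each heavy atom and fill implicit hydrogens from standard valence (C 4, N 3, O 2, S 2, halogen 1):
  atom 1: N, bond orders sum to 3 (valence 3) → 0 H
  atom 2: C, bond orders sum to 4 (valence 4) → 0 H
  atom 3: C, bond orders sum to 4 (valence 4) → 0 H
  atom 4: C, bond orders sum to 3 (valence 4) → 1 H
  atom 5: C, bond orders sum to 4 (valence 4) → 0 H
  atom 6: C, bond orders sum to 3 (valence 4) → 1 H
  atom 7: N, bond orders sum to 1 (valence 3) → 2 H
  atom 8: C, bond orders sum to 1 (valence 4) → 3 H
  atom 9: C, bond orders sum to 4 (valence 4) → 0 H
  atom 10: Cl (halogen, monovalent) → 0 H
  atom 11: C, bond orders sum to 3 (valence 4) → 1 H
  atom 12: C, bond orders sum to 3 (valence 4) → 1 H
Total hydrogens: 9.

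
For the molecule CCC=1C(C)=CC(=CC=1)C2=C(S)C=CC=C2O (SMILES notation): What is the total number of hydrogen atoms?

16

Walk through each heavy atom and fill implicit hydrogens from standard valence (C 4, N 3, O 2, S 2, halogen 1):
  atom 1: C, bond orders sum to 1 (valence 4) → 3 H
  atom 2: C, bond orders sum to 2 (valence 4) → 2 H
  atom 3: C, bond orders sum to 4 (valence 4) → 0 H
  atom 4: C, bond orders sum to 4 (valence 4) → 0 H
  atom 5: C, bond orders sum to 1 (valence 4) → 3 H
  atom 6: C, bond orders sum to 3 (valence 4) → 1 H
  atom 7: C, bond orders sum to 4 (valence 4) → 0 H
  atom 8: C, bond orders sum to 3 (valence 4) → 1 H
  atom 9: C, bond orders sum to 3 (valence 4) → 1 H
  atom 10: C, bond orders sum to 4 (valence 4) → 0 H
  atom 11: C, bond orders sum to 4 (valence 4) → 0 H
  atom 12: S, bond orders sum to 1 (valence 2) → 1 H
  atom 13: C, bond orders sum to 3 (valence 4) → 1 H
  atom 14: C, bond orders sum to 3 (valence 4) → 1 H
  atom 15: C, bond orders sum to 3 (valence 4) → 1 H
  atom 16: C, bond orders sum to 4 (valence 4) → 0 H
  atom 17: O, bond orders sum to 1 (valence 2) → 1 H
Total hydrogens: 16.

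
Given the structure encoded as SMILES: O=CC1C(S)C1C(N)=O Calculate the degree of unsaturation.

Degree of unsaturation = (number of rings) + (number of π bonds).
Ring closures in the SMILES: 1.
π bonds: 2 double bonds (each 1 DoU) → 2 DoU from unsaturation.
Total DoU = 1 + 2 = 3.

3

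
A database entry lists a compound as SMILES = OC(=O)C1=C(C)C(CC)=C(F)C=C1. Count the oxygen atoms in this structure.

2

Scan the SMILES for O atoms (remember two-letter symbols like Cl and Br are single atoms).
Oxygen count: 2.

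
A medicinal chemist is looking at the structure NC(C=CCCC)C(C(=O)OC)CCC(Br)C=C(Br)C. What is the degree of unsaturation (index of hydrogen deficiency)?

Molecular formula: C15H25Br2NO2.
DoU = (2C + 2 + N − H − X) / 2, where X is the halogen count and O/S are ignored.
    = (2·15 + 2 + 1 − 25 − 2) / 2 = 6 / 2 = 3.

3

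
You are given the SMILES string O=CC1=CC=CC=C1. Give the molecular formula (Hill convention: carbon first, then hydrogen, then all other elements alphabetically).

C7H6O

Walk through each heavy atom and fill implicit hydrogens from standard valence (C 4, N 3, O 2, S 2, halogen 1):
  atom 1: O, bond orders sum to 2 (valence 2) → 0 H
  atom 2: C, bond orders sum to 3 (valence 4) → 1 H
  atom 3: C, bond orders sum to 4 (valence 4) → 0 H
  atom 4: C, bond orders sum to 3 (valence 4) → 1 H
  atom 5: C, bond orders sum to 3 (valence 4) → 1 H
  atom 6: C, bond orders sum to 3 (valence 4) → 1 H
  atom 7: C, bond orders sum to 3 (valence 4) → 1 H
  atom 8: C, bond orders sum to 3 (valence 4) → 1 H
Totals → C:7, H:6, O:1.
In Hill order: C7H6O.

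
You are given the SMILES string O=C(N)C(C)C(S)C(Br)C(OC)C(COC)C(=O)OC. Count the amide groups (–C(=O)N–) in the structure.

The amide motif appears at heavy-atom position 2 in the SMILES.
Other groups present: 1 ester, 2 ether, 1 thiol.
Amide count: 1.

1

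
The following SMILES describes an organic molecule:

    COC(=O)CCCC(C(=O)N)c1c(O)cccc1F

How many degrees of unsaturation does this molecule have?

6

Molecular formula: C13H16FNO4.
DoU = (2C + 2 + N − H − X) / 2, where X is the halogen count and O/S are ignored.
    = (2·13 + 2 + 1 − 16 − 1) / 2 = 12 / 2 = 6.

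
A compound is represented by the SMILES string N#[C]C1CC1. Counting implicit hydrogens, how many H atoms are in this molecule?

5

Walk through each heavy atom and fill implicit hydrogens from standard valence (C 4, N 3, O 2, S 2, halogen 1):
  atom 1: N, bond orders sum to 3 (valence 3) → 0 H
  atom 2: C with explicit H count 0
  atom 3: C, bond orders sum to 3 (valence 4) → 1 H
  atom 4: C, bond orders sum to 2 (valence 4) → 2 H
  atom 5: C, bond orders sum to 2 (valence 4) → 2 H
Total hydrogens: 5.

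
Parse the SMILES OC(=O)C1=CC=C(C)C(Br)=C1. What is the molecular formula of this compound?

C8H7BrO2

Walk through each heavy atom and fill implicit hydrogens from standard valence (C 4, N 3, O 2, S 2, halogen 1):
  atom 1: O, bond orders sum to 1 (valence 2) → 1 H
  atom 2: C, bond orders sum to 4 (valence 4) → 0 H
  atom 3: O, bond orders sum to 2 (valence 2) → 0 H
  atom 4: C, bond orders sum to 4 (valence 4) → 0 H
  atom 5: C, bond orders sum to 3 (valence 4) → 1 H
  atom 6: C, bond orders sum to 3 (valence 4) → 1 H
  atom 7: C, bond orders sum to 4 (valence 4) → 0 H
  atom 8: C, bond orders sum to 1 (valence 4) → 3 H
  atom 9: C, bond orders sum to 4 (valence 4) → 0 H
  atom 10: Br (halogen, monovalent) → 0 H
  atom 11: C, bond orders sum to 3 (valence 4) → 1 H
Totals → C:8, H:7, Br:1, O:2.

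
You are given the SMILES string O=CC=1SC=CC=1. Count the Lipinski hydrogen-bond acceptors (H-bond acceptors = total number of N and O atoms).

1

N atoms: 0; O atoms: 1.
Lipinski HBA = 0 + 1 = 1.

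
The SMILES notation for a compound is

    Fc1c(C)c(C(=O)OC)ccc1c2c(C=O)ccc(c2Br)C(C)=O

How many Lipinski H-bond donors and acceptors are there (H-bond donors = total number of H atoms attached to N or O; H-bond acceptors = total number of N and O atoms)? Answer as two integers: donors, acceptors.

Donors: find every N or O and count the H atoms it carries.
  atom 7 (O): bond orders sum to 2 → 0 H
  atom 8 (O): bond orders sum to 2 → 0 H
  atom 16 (O): bond orders sum to 2 → 0 H
  atom 24 (O): bond orders sum to 2 → 0 H
Lipinski HBD = 0.
Acceptors: N atoms = 0, O atoms = 4 → HBA = 4.

0, 4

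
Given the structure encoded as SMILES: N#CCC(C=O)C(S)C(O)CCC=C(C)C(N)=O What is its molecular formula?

C12H18N2O3S

Walk through each heavy atom and fill implicit hydrogens from standard valence (C 4, N 3, O 2, S 2, halogen 1):
  atom 1: N, bond orders sum to 3 (valence 3) → 0 H
  atom 2: C, bond orders sum to 4 (valence 4) → 0 H
  atom 3: C, bond orders sum to 2 (valence 4) → 2 H
  atom 4: C, bond orders sum to 3 (valence 4) → 1 H
  atom 5: C, bond orders sum to 3 (valence 4) → 1 H
  atom 6: O, bond orders sum to 2 (valence 2) → 0 H
  atom 7: C, bond orders sum to 3 (valence 4) → 1 H
  atom 8: S, bond orders sum to 1 (valence 2) → 1 H
  atom 9: C, bond orders sum to 3 (valence 4) → 1 H
  atom 10: O, bond orders sum to 1 (valence 2) → 1 H
  atom 11: C, bond orders sum to 2 (valence 4) → 2 H
  atom 12: C, bond orders sum to 2 (valence 4) → 2 H
  atom 13: C, bond orders sum to 3 (valence 4) → 1 H
  atom 14: C, bond orders sum to 4 (valence 4) → 0 H
  atom 15: C, bond orders sum to 1 (valence 4) → 3 H
  atom 16: C, bond orders sum to 4 (valence 4) → 0 H
  atom 17: N, bond orders sum to 1 (valence 3) → 2 H
  atom 18: O, bond orders sum to 2 (valence 2) → 0 H
Totals → C:12, H:18, N:2, O:3, S:1.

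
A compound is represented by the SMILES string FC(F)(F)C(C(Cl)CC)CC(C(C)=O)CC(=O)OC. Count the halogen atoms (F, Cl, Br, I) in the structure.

4

Halogen atoms appear at heavy-atom positions 1, 3, 4, 7 (1×Cl, 3×F).
Other groups present: 1 ester, 1 ketone.
Halogen count: 4.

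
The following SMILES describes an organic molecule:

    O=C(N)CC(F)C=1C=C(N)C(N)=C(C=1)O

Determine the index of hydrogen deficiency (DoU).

5

Degree of unsaturation = (number of rings) + (number of π bonds).
Ring closures in the SMILES: 1.
π bonds: 4 double bonds (each 1 DoU) → 4 DoU from unsaturation.
Total DoU = 1 + 4 = 5.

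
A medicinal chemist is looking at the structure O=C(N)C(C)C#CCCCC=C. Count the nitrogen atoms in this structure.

1

Scan the SMILES for N atoms (remember two-letter symbols like Cl and Br are single atoms).
Nitrogen count: 1.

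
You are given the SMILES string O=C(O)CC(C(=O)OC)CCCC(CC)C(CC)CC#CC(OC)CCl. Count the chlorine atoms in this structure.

1

Scan the SMILES for Cl atoms (remember two-letter symbols like Cl and Br are single atoms).
Chlorine count: 1.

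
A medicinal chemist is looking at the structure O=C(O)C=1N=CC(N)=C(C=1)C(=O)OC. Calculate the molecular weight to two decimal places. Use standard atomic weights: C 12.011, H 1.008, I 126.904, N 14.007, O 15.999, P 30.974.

First, the molecular formula is C8H8N2O4 (counting implicit H from valence).
  C: 8 × 12.011 = 96.088
  H: 8 × 1.008 = 8.064
  N: 2 × 14.007 = 28.014
  O: 4 × 15.999 = 63.996
Sum: 8×12.011 + 8×1.008 + 2×14.007 + 4×15.999 = 196.162 → 196.16 g/mol.

196.16 g/mol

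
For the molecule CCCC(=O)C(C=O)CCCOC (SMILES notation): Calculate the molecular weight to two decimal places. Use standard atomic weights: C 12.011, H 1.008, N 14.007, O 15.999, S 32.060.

186.25 g/mol

First, the molecular formula is C10H18O3 (counting implicit H from valence).
  C: 10 × 12.011 = 120.110
  H: 18 × 1.008 = 18.144
  O: 3 × 15.999 = 47.997
Sum: 10×12.011 + 18×1.008 + 3×15.999 = 186.251 → 186.25 g/mol.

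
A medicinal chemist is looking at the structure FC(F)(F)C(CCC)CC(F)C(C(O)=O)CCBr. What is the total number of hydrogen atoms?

17

Walk through each heavy atom and fill implicit hydrogens from standard valence (C 4, N 3, O 2, S 2, halogen 1):
  atom 1: F (halogen, monovalent) → 0 H
  atom 2: C, bond orders sum to 4 (valence 4) → 0 H
  atom 3: F (halogen, monovalent) → 0 H
  atom 4: F (halogen, monovalent) → 0 H
  atom 5: C, bond orders sum to 3 (valence 4) → 1 H
  atom 6: C, bond orders sum to 2 (valence 4) → 2 H
  atom 7: C, bond orders sum to 2 (valence 4) → 2 H
  atom 8: C, bond orders sum to 1 (valence 4) → 3 H
  atom 9: C, bond orders sum to 2 (valence 4) → 2 H
  atom 10: C, bond orders sum to 3 (valence 4) → 1 H
  atom 11: F (halogen, monovalent) → 0 H
  atom 12: C, bond orders sum to 3 (valence 4) → 1 H
  atom 13: C, bond orders sum to 4 (valence 4) → 0 H
  atom 14: O, bond orders sum to 1 (valence 2) → 1 H
  atom 15: O, bond orders sum to 2 (valence 2) → 0 H
  atom 16: C, bond orders sum to 2 (valence 4) → 2 H
  atom 17: C, bond orders sum to 2 (valence 4) → 2 H
  atom 18: Br (halogen, monovalent) → 0 H
Total hydrogens: 17.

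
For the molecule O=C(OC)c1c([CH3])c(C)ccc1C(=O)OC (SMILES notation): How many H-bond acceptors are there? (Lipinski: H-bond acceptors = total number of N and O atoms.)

N atoms: 0; O atoms: 4.
Lipinski HBA = 0 + 4 = 4.

4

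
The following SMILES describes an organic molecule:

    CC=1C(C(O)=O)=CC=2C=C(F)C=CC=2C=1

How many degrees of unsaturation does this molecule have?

Molecular formula: C12H9FO2.
DoU = (2C + 2 + N − H − X) / 2, where X is the halogen count and O/S are ignored.
    = (2·12 + 2 + 0 − 9 − 1) / 2 = 16 / 2 = 8.

8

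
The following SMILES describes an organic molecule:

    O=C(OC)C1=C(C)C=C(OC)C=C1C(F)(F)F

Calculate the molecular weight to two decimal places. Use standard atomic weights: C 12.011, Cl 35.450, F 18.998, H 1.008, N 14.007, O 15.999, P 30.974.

248.20 g/mol

First, the molecular formula is C11H11F3O3 (counting implicit H from valence).
  C: 11 × 12.011 = 132.121
  F: 3 × 18.998 = 56.994
  H: 11 × 1.008 = 11.088
  O: 3 × 15.999 = 47.997
Sum: 11×12.011 + 3×18.998 + 11×1.008 + 3×15.999 = 248.200 → 248.20 g/mol.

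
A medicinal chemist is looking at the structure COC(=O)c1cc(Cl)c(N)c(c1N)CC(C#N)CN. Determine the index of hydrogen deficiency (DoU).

Molecular formula: C12H15ClN4O2.
DoU = (2C + 2 + N − H − X) / 2, where X is the halogen count and O/S are ignored.
    = (2·12 + 2 + 4 − 15 − 1) / 2 = 14 / 2 = 7.

7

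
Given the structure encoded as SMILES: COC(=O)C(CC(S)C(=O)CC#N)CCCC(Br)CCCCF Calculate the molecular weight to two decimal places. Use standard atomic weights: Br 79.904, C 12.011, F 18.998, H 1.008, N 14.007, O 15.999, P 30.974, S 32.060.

First, the molecular formula is C16H25BrFNO3S (counting implicit H from valence).
  Br: 1 × 79.904 = 79.904
  C: 16 × 12.011 = 192.176
  F: 1 × 18.998 = 18.998
  H: 25 × 1.008 = 25.200
  N: 1 × 14.007 = 14.007
  O: 3 × 15.999 = 47.997
  S: 1 × 32.060 = 32.060
Sum: 1×79.904 + 16×12.011 + 1×18.998 + 25×1.008 + 1×14.007 + 3×15.999 + 1×32.060 = 410.342 → 410.34 g/mol.

410.34 g/mol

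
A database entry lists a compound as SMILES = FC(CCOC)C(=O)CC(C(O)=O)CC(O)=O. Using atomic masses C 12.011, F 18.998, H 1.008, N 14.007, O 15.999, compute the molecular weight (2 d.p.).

First, the molecular formula is C10H15FO6 (counting implicit H from valence).
  C: 10 × 12.011 = 120.110
  F: 1 × 18.998 = 18.998
  H: 15 × 1.008 = 15.120
  O: 6 × 15.999 = 95.994
Sum: 10×12.011 + 1×18.998 + 15×1.008 + 6×15.999 = 250.222 → 250.22 g/mol.

250.22 g/mol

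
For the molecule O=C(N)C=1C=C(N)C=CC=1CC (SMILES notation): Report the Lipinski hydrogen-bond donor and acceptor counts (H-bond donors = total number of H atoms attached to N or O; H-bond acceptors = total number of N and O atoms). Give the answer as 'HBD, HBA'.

Donors: find every N or O and count the H atoms it carries.
  atom 1 (O): bond orders sum to 2 → 0 H
  atom 3 (N): bond orders sum to 1 → 2 H
  atom 7 (N): bond orders sum to 1 → 2 H
Lipinski HBD = 4.
Acceptors: N atoms = 2, O atoms = 1 → HBA = 3.

4, 3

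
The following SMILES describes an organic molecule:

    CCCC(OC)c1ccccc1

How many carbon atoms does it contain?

11

Count every carbon token in the SMILES (each C, including those in ring-closure positions and inside branches).
Carbon count: 11.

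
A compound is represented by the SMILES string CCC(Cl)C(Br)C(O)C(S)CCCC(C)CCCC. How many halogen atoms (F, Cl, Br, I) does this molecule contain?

Halogen atoms appear at heavy-atom positions 4, 6 (1×Br, 1×Cl).
Other groups present: 1 hydroxyl, 1 thiol.
Halogen count: 2.

2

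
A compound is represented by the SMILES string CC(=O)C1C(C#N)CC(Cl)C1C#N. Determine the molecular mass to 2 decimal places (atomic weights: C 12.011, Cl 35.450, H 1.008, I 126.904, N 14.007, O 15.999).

196.63 g/mol

First, the molecular formula is C9H9ClN2O (counting implicit H from valence).
  C: 9 × 12.011 = 108.099
  Cl: 1 × 35.450 = 35.450
  H: 9 × 1.008 = 9.072
  N: 2 × 14.007 = 28.014
  O: 1 × 15.999 = 15.999
Sum: 9×12.011 + 1×35.450 + 9×1.008 + 2×14.007 + 1×15.999 = 196.634 → 196.63 g/mol.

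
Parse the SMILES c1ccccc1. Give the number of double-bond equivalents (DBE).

Molecular formula: C6H6.
DoU = (2C + 2 + N − H − X) / 2, where X is the halogen count and O/S are ignored.
    = (2·6 + 2 + 0 − 6 − 0) / 2 = 8 / 2 = 4.

4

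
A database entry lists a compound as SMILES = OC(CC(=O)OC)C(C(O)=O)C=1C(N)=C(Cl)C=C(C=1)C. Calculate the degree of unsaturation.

6

Molecular formula: C13H16ClNO5.
DoU = (2C + 2 + N − H − X) / 2, where X is the halogen count and O/S are ignored.
    = (2·13 + 2 + 1 − 16 − 1) / 2 = 12 / 2 = 6.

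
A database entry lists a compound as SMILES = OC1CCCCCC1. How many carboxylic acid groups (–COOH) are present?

0

Scan the SMILES for the carboxylic acid motif — none present.
Groups that are present: 1 hydroxyl.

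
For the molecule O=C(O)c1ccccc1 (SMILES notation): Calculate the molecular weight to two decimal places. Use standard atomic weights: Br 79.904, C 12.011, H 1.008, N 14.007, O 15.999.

First, the molecular formula is C7H6O2 (counting implicit H from valence).
  C: 7 × 12.011 = 84.077
  H: 6 × 1.008 = 6.048
  O: 2 × 15.999 = 31.998
Sum: 7×12.011 + 6×1.008 + 2×15.999 = 122.123 → 122.12 g/mol.

122.12 g/mol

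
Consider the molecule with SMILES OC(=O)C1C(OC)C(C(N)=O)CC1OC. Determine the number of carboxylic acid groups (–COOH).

The carboxylic acid motif appears at heavy-atom position 2 in the SMILES.
Other groups present: 1 amide, 2 ether.
Carboxylic acid count: 1.

1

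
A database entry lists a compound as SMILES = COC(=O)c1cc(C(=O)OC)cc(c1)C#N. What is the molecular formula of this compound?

Walk through each heavy atom and fill implicit hydrogens from standard valence (C 4, N 3, O 2, S 2, halogen 1); for lowercase aromatic atoms, an aromatic c carries 1 H when it has two neighbours and 0 H with three, and aromatic n carries 0 H:
  atom 1: C, bond orders sum to 1 (valence 4) → 3 H
  atom 2: O, bond orders sum to 2 (valence 2) → 0 H
  atom 3: C, bond orders sum to 4 (valence 4) → 0 H
  atom 4: O, bond orders sum to 2 (valence 2) → 0 H
  atom 5: aromatic c, 3 neighbours → 0 H
  atom 6: aromatic c, 2 neighbours → 1 H
  atom 7: aromatic c, 3 neighbours → 0 H
  atom 8: C, bond orders sum to 4 (valence 4) → 0 H
  atom 9: O, bond orders sum to 2 (valence 2) → 0 H
  atom 10: O, bond orders sum to 2 (valence 2) → 0 H
  atom 11: C, bond orders sum to 1 (valence 4) → 3 H
  atom 12: aromatic c, 2 neighbours → 1 H
  atom 13: aromatic c, 3 neighbours → 0 H
  atom 14: aromatic c, 2 neighbours → 1 H
  atom 15: C, bond orders sum to 4 (valence 4) → 0 H
  atom 16: N, bond orders sum to 3 (valence 3) → 0 H
Totals → C:11, H:9, N:1, O:4.
In Hill order: C11H9NO4.

C11H9NO4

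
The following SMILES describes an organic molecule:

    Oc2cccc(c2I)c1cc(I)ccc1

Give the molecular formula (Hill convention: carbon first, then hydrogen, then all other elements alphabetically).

C12H8I2O

Walk through each heavy atom and fill implicit hydrogens from standard valence (C 4, N 3, O 2, S 2, halogen 1); for lowercase aromatic atoms, an aromatic c carries 1 H when it has two neighbours and 0 H with three, and aromatic n carries 0 H:
  atom 1: O, bond orders sum to 1 (valence 2) → 1 H
  atom 2: aromatic c, 3 neighbours → 0 H
  atom 3: aromatic c, 2 neighbours → 1 H
  atom 4: aromatic c, 2 neighbours → 1 H
  atom 5: aromatic c, 2 neighbours → 1 H
  atom 6: aromatic c, 3 neighbours → 0 H
  atom 7: aromatic c, 3 neighbours → 0 H
  atom 8: I (halogen, monovalent) → 0 H
  atom 9: aromatic c, 3 neighbours → 0 H
  atom 10: aromatic c, 2 neighbours → 1 H
  atom 11: aromatic c, 3 neighbours → 0 H
  atom 12: I (halogen, monovalent) → 0 H
  atom 13: aromatic c, 2 neighbours → 1 H
  atom 14: aromatic c, 2 neighbours → 1 H
  atom 15: aromatic c, 2 neighbours → 1 H
Totals → C:12, H:8, I:2, O:1.
In Hill order: C12H8I2O.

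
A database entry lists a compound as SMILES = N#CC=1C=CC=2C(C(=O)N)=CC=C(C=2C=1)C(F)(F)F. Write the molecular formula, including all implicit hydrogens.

Walk through each heavy atom and fill implicit hydrogens from standard valence (C 4, N 3, O 2, S 2, halogen 1):
  atom 1: N, bond orders sum to 3 (valence 3) → 0 H
  atom 2: C, bond orders sum to 4 (valence 4) → 0 H
  atom 3: C, bond orders sum to 4 (valence 4) → 0 H
  atom 4: C, bond orders sum to 3 (valence 4) → 1 H
  atom 5: C, bond orders sum to 3 (valence 4) → 1 H
  atom 6: C, bond orders sum to 4 (valence 4) → 0 H
  atom 7: C, bond orders sum to 4 (valence 4) → 0 H
  atom 8: C, bond orders sum to 4 (valence 4) → 0 H
  atom 9: O, bond orders sum to 2 (valence 2) → 0 H
  atom 10: N, bond orders sum to 1 (valence 3) → 2 H
  atom 11: C, bond orders sum to 3 (valence 4) → 1 H
  atom 12: C, bond orders sum to 3 (valence 4) → 1 H
  atom 13: C, bond orders sum to 4 (valence 4) → 0 H
  atom 14: C, bond orders sum to 4 (valence 4) → 0 H
  atom 15: C, bond orders sum to 3 (valence 4) → 1 H
  atom 16: C, bond orders sum to 4 (valence 4) → 0 H
  atom 17: F (halogen, monovalent) → 0 H
  atom 18: F (halogen, monovalent) → 0 H
  atom 19: F (halogen, monovalent) → 0 H
Totals → C:13, H:7, F:3, N:2, O:1.
In Hill order: C13H7F3N2O.

C13H7F3N2O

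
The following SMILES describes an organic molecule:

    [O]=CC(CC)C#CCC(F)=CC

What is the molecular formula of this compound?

Walk through each heavy atom and fill implicit hydrogens from standard valence (C 4, N 3, O 2, S 2, halogen 1):
  atom 1: O with explicit H count 0
  atom 2: C, bond orders sum to 3 (valence 4) → 1 H
  atom 3: C, bond orders sum to 3 (valence 4) → 1 H
  atom 4: C, bond orders sum to 2 (valence 4) → 2 H
  atom 5: C, bond orders sum to 1 (valence 4) → 3 H
  atom 6: C, bond orders sum to 4 (valence 4) → 0 H
  atom 7: C, bond orders sum to 4 (valence 4) → 0 H
  atom 8: C, bond orders sum to 2 (valence 4) → 2 H
  atom 9: C, bond orders sum to 4 (valence 4) → 0 H
  atom 10: F (halogen, monovalent) → 0 H
  atom 11: C, bond orders sum to 3 (valence 4) → 1 H
  atom 12: C, bond orders sum to 1 (valence 4) → 3 H
Totals → C:10, H:13, F:1, O:1.
In Hill order: C10H13FO.

C10H13FO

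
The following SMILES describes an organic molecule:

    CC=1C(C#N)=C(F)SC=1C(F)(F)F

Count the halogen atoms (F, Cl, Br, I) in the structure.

4

Halogen atoms appear at heavy-atom positions 7, 11, 12, 13 (4×F).
Other groups present: 1 nitrile.
Halogen count: 4.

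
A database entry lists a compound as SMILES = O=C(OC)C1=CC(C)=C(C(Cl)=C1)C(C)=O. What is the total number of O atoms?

3

Scan the SMILES for O atoms (remember two-letter symbols like Cl and Br are single atoms).
Oxygen count: 3.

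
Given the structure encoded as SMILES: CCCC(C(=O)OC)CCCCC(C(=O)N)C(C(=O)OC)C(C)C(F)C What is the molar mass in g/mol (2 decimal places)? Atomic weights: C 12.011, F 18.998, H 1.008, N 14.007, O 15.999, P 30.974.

First, the molecular formula is C19H34FNO5 (counting implicit H from valence).
  C: 19 × 12.011 = 228.209
  F: 1 × 18.998 = 18.998
  H: 34 × 1.008 = 34.272
  N: 1 × 14.007 = 14.007
  O: 5 × 15.999 = 79.995
Sum: 19×12.011 + 1×18.998 + 34×1.008 + 1×14.007 + 5×15.999 = 375.481 → 375.48 g/mol.

375.48 g/mol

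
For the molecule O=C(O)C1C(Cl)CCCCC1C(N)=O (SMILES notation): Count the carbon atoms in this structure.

Count every carbon token in the SMILES (each C, including those in ring-closure positions and inside branches).
Carbon count: 9.

9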